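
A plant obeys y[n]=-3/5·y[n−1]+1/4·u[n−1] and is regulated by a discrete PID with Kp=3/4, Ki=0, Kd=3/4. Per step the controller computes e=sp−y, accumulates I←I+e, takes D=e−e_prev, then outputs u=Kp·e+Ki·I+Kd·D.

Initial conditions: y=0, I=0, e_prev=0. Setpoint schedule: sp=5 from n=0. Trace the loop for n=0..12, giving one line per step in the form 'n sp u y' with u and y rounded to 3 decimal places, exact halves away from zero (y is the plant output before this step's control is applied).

(exact arithmetic carried between steps; '≈' marks a value shown rounded to 6 d.p. or computed from one; I and e_prev carry over from the previous line; the table rounds u and y to 3 d.p., halves away from zero)
n=0: y=0, sp=5, e=sp−y=5; I=5, D=e−e_prev=5; u=3/4·5+0·5+3/4·5=7.5; next y=-3/5·0+1/4·7.5=1.875
n=1: y=1.875, sp=5, e=sp−y=3.125; I=8.125, D=e−e_prev=-1.875; u=3/4·3.125+0·8.125+3/4·(-1.875)=0.9375; next y=-3/5·1.875+1/4·0.9375=-0.890625
n=2: y=-0.890625, sp=5, e=sp−y=5.890625; I=14.015625, D=e−e_prev=2.765625; u=3/4·5.890625+0·14.015625+3/4·2.765625≈6.492188; next y=-3/5·(-0.890625)+1/4·6.492188≈2.157422
n=3: y≈2.157422, sp=5, e=sp−y≈2.842578; I≈16.858203, D=e−e_prev≈-3.048047; u=3/4·2.842578+0·16.858203+3/4·(-3.048047)≈-0.154102; next y=-3/5·2.157422+1/4·(-0.154102)≈-1.332979
n=4: y≈-1.332979, sp=5, e=sp−y≈6.332979; I≈23.191182, D=e−e_prev≈3.490400; u=3/4·6.332979+0·23.191182+3/4·3.490400≈7.367534; next y=-3/5·(-1.332979)+1/4·7.367534≈2.641671
n=5: y≈2.641671, sp=5, e=sp−y≈2.358329; I≈25.549511, D=e−e_prev≈-3.974649; u=3/4·2.358329+0·25.549511+3/4·(-3.974649)≈-1.212240; next y=-3/5·2.641671+1/4·(-1.212240)≈-1.888062
n=6: y≈-1.888062, sp=5, e=sp−y≈6.888062; I≈32.437573, D=e−e_prev≈4.529733; u=3/4·6.888062+0·32.437573+3/4·4.529733≈8.563347; next y=-3/5·(-1.888062)+1/4·8.563347≈3.273674
n=7: y≈3.273674, sp=5, e=sp−y≈1.726326; I≈34.163899, D=e−e_prev≈-5.161736; u=3/4·1.726326+0·34.163899+3/4·(-5.161736)≈-2.576558; next y=-3/5·3.273674+1/4·(-2.576558)≈-2.608344
n=8: y≈-2.608344, sp=5, e=sp−y≈7.608344; I≈41.772243, D=e−e_prev≈5.882018; u=3/4·7.608344+0·41.772243+3/4·5.882018≈10.117771; next y=-3/5·(-2.608344)+1/4·10.117771≈4.094449
n=9: y≈4.094449, sp=5, e=sp−y≈0.905551; I≈42.677794, D=e−e_prev≈-6.702793; u=3/4·0.905551+0·42.677794+3/4·(-6.702793)≈-4.347932; next y=-3/5·4.094449+1/4·(-4.347932)≈-3.543652
n=10: y≈-3.543652, sp=5, e=sp−y≈8.543652; I≈51.221446, D=e−e_prev≈7.638102; u=3/4·8.543652+0·51.221446+3/4·7.638102≈12.136316; next y=-3/5·(-3.543652)+1/4·12.136316≈5.160270
n=11: y≈5.160270, sp=5, e=sp−y≈-0.160270; I≈51.061176, D=e−e_prev≈-8.703923; u=3/4·(-0.160270)+0·51.061176+3/4·(-8.703923)≈-6.648145; next y=-3/5·5.160270+1/4·(-6.648145)≈-4.758198
n=12: y≈-4.758198, sp=5, e=sp−y≈9.758198; I≈60.819375, D=e−e_prev≈9.918469; u=3/4·9.758198+0·60.819375+3/4·9.918469≈14.757500; next y=-3/5·(-4.758198)+1/4·14.757500≈6.544294

0 5 7.500 0.000
1 5 0.938 1.875
2 5 6.492 -0.891
3 5 -0.154 2.157
4 5 7.368 -1.333
5 5 -1.212 2.642
6 5 8.563 -1.888
7 5 -2.577 3.274
8 5 10.118 -2.608
9 5 -4.348 4.094
10 5 12.136 -3.544
11 5 -6.648 5.160
12 5 14.758 -4.758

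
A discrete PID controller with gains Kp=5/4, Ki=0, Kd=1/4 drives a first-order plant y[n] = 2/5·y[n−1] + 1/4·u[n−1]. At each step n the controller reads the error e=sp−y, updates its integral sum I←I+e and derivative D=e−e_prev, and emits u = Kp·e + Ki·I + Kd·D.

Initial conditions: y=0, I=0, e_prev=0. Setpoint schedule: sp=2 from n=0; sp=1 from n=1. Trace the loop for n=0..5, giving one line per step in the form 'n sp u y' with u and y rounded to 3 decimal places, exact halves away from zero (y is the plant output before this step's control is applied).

0 2 3.000 0.000
1 1 -0.125 0.750
2 1 1.034 0.269
3 1 0.768 0.366
4 1 0.834 0.338
5 1 0.819 0.344

(exact arithmetic carried between steps; '≈' marks a value shown rounded to 6 d.p. or computed from one; I and e_prev carry over from the previous line; the table rounds u and y to 3 d.p., halves away from zero)
n=0: y=0, sp=2, e=sp−y=2; I=2, D=e−e_prev=2; u=5/4·2+0·2+1/4·2=3; next y=2/5·0+1/4·3=0.75
n=1: y=0.75, sp=1, e=sp−y=0.25; I=2.25, D=e−e_prev=-1.75; u=5/4·0.25+0·2.25+1/4·(-1.75)=-0.125; next y=2/5·0.75+1/4·(-0.125)=0.26875
n=2: y=0.26875, sp=1, e=sp−y=0.73125; I=2.98125, D=e−e_prev=0.48125; u=5/4·0.73125+0·2.98125+1/4·0.48125=1.034375; next y=2/5·0.26875+1/4·1.034375≈0.366094
n=3: y≈0.366094, sp=1, e=sp−y≈0.633906; I≈3.615156, D=e−e_prev≈-0.097344; u=5/4·0.633906+0·3.615156+1/4·(-0.097344)≈0.768047; next y=2/5·0.366094+1/4·0.768047≈0.338449
n=4: y≈0.338449, sp=1, e=sp−y≈0.661551; I≈4.276707, D=e−e_prev≈0.027645; u=5/4·0.661551+0·4.276707+1/4·0.027645≈0.833850; next y=2/5·0.338449+1/4·0.833850≈0.343842
n=5: y≈0.343842, sp=1, e=sp−y≈0.656158; I≈4.932865, D=e−e_prev≈-0.005393; u=5/4·0.656158+0·4.932865+1/4·(-0.005393)≈0.818849; next y=2/5·0.343842+1/4·0.818849≈0.342249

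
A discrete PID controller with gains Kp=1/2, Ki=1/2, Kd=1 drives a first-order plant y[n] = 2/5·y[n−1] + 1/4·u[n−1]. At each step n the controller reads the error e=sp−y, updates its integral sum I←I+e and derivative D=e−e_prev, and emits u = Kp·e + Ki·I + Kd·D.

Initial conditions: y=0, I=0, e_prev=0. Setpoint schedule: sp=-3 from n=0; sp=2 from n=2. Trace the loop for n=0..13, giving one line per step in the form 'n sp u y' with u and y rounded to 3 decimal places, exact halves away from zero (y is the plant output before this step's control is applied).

0 -3 -6.000 0.000
1 -3 -1.500 -1.500
2 2 5.200 -0.975
3 2 -1.558 0.910
4 2 2.743 -0.025
5 2 1.418 0.676
6 2 2.883 0.625
7 2 2.828 0.971
8 2 3.440 1.095
9 2 3.611 1.298
10 2 3.917 1.422
11 2 4.078 1.548
12 2 4.249 1.639
13 2 4.362 1.718

(exact arithmetic carried between steps; '≈' marks a value shown rounded to 6 d.p. or computed from one; I and e_prev carry over from the previous line; the table rounds u and y to 3 d.p., halves away from zero)
n=0: y=0, sp=-3, e=sp−y=-3; I=-3, D=e−e_prev=-3; u=1/2·(-3)+1/2·(-3)+1·(-3)=-6; next y=2/5·0+1/4·(-6)=-1.5
n=1: y=-1.5, sp=-3, e=sp−y=-1.5; I=-4.5, D=e−e_prev=1.5; u=1/2·(-1.5)+1/2·(-4.5)+1·1.5=-1.5; next y=2/5·(-1.5)+1/4·(-1.5)=-0.975
n=2: y=-0.975, sp=2, e=sp−y=2.975; I=-1.525, D=e−e_prev=4.475; u=1/2·2.975+1/2·(-1.525)+1·4.475=5.2; next y=2/5·(-0.975)+1/4·5.2=0.91
n=3: y=0.91, sp=2, e=sp−y=1.09; I=-0.435, D=e−e_prev=-1.885; u=1/2·1.09+1/2·(-0.435)+1·(-1.885)=-1.5575; next y=2/5·0.91+1/4·(-1.5575)=-0.025375
n=4: y=-0.025375, sp=2, e=sp−y=2.025375; I=1.590375, D=e−e_prev=0.935375; u=1/2·2.025375+1/2·1.590375+1·0.935375=2.74325; next y=2/5·(-0.025375)+1/4·2.74325≈0.675663
n=5: y≈0.675663, sp=2, e=sp−y≈1.324338; I≈2.914713, D=e−e_prev≈-0.701038; u=1/2·1.324338+1/2·2.914713+1·(-0.701038)≈1.418488; next y=2/5·0.675663+1/4·1.418488≈0.624887
n=6: y≈0.624887, sp=2, e=sp−y≈1.375113; I≈4.289826, D=e−e_prev≈0.050776; u=1/2·1.375113+1/2·4.289826+1·0.050776≈2.883245; next y=2/5·0.624887+1/4·2.883245≈0.970766
n=7: y=0.970766, sp=2, e=sp−y=1.029234; I≈5.319060, D=e−e_prev≈-0.345879; u=1/2·1.029234+1/2·5.319060+1·(-0.345879)≈2.828268; next y=2/5·0.970766+1/4·2.828268≈1.095373
n=8: y≈1.095373, sp=2, e=sp−y≈0.904627; I≈6.223686, D=e−e_prev≈-0.124607; u=1/2·0.904627+1/2·6.223686+1·(-0.124607)≈3.439549; next y=2/5·1.095373+1/4·3.439549≈1.298037
n=9: y≈1.298037, sp=2, e=sp−y≈0.701963; I≈6.925650, D=e−e_prev≈-0.202663; u=1/2·0.701963+1/2·6.925650+1·(-0.202663)≈3.611143; next y=2/5·1.298037+1/4·3.611143≈1.422000
n=10: y≈1.422000, sp=2, e=sp−y≈0.578000; I≈7.503649, D=e−e_prev≈-0.123964; u=1/2·0.578000+1/2·7.503649+1·(-0.123964)≈3.916861; next y=2/5·1.422000+1/4·3.916861≈1.548015
n=11: y≈1.548015, sp=2, e=sp−y≈0.451985; I≈7.955634, D=e−e_prev≈-0.126015; u=1/2·0.451985+1/2·7.955634+1·(-0.126015)≈4.077794; next y=2/5·1.548015+1/4·4.077794≈1.638655
n=12: y≈1.638655, sp=2, e=sp−y≈0.361345; I≈8.316979, D=e−e_prev≈-0.090639; u=1/2·0.361345+1/2·8.316979+1·(-0.090639)≈4.248523; next y=2/5·1.638655+1/4·4.248523≈1.717593
n=13: y≈1.717593, sp=2, e=sp−y≈0.282407; I≈8.599387, D=e−e_prev≈-0.078938; u=1/2·0.282407+1/2·8.599387+1·(-0.078938)≈4.361959; next y=2/5·1.717593+1/4·4.361959≈1.777527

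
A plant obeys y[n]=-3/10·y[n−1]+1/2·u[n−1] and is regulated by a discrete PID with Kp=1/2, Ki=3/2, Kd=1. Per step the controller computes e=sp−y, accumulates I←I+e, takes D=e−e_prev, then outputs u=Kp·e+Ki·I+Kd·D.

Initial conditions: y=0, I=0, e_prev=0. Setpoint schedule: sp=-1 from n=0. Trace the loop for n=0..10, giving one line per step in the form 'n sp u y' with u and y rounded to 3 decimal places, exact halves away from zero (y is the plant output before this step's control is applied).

(exact arithmetic carried between steps; '≈' marks a value shown rounded to 6 d.p. or computed from one; I and e_prev carry over from the previous line; the table rounds u and y to 3 d.p., halves away from zero)
n=0: y=0, sp=-1, e=sp−y=-1; I=-1, D=e−e_prev=-1; u=1/2·(-1)+3/2·(-1)+1·(-1)=-3; next y=-3/10·0+1/2·(-3)=-1.5
n=1: y=-1.5, sp=-1, e=sp−y=0.5; I=-0.5, D=e−e_prev=1.5; u=1/2·0.5+3/2·(-0.5)+1·1.5=1; next y=-3/10·(-1.5)+1/2·1=0.95
n=2: y=0.95, sp=-1, e=sp−y=-1.95; I=-2.45, D=e−e_prev=-2.45; u=1/2·(-1.95)+3/2·(-2.45)+1·(-2.45)=-7.1; next y=-3/10·0.95+1/2·(-7.1)=-3.835
n=3: y=-3.835, sp=-1, e=sp−y=2.835; I=0.385, D=e−e_prev=4.785; u=1/2·2.835+3/2·0.385+1·4.785=6.78; next y=-3/10·(-3.835)+1/2·6.78=4.5405
n=4: y=4.5405, sp=-1, e=sp−y=-5.5405; I=-5.1555, D=e−e_prev=-8.3755; u=1/2·(-5.5405)+3/2·(-5.1555)+1·(-8.3755)=-18.879; next y=-3/10·4.5405+1/2·(-18.879)=-10.80165
n=5: y=-10.80165, sp=-1, e=sp−y=9.80165; I=4.64615, D=e−e_prev=15.34215; u=1/2·9.80165+3/2·4.64615+1·15.34215=27.2122; next y=-3/10·(-10.80165)+1/2·27.2122=16.846595
n=6: y=16.846595, sp=-1, e=sp−y=-17.846595; I=-13.200445, D=e−e_prev=-27.648245; u=1/2·(-17.846595)+3/2·(-13.200445)+1·(-27.648245)=-56.37221; next y=-3/10·16.846595+1/2·(-56.37221)≈-33.240084
n=7: y≈-33.240084, sp=-1, e=sp−y≈32.240084; I≈19.039639, D=e−e_prev≈50.086679; u=1/2·32.240084+3/2·19.039639+1·50.086679≈94.766178; next y=-3/10·(-33.240084)+1/2·94.766178≈57.355114
n=8: y≈57.355114, sp=-1, e=sp−y≈-58.355114; I≈-39.315476, D=e−e_prev≈-90.595198; u=1/2·(-58.355114)+3/2·(-39.315476)+1·(-90.595198)≈-178.745968; next y=-3/10·57.355114+1/2·(-178.745968)≈-106.579518
n=9: y≈-106.579518, sp=-1, e=sp−y≈105.579518; I≈66.264043, D=e−e_prev≈163.934632; u=1/2·105.579518+3/2·66.264043+1·163.934632≈316.120455; next y=-3/10·(-106.579518)+1/2·316.120455≈190.034083
n=10: y≈190.034083, sp=-1, e=sp−y≈-191.034083; I≈-124.770040, D=e−e_prev≈-296.613601; u=1/2·(-191.034083)+3/2·(-124.770040)+1·(-296.613601)≈-579.285703; next y=-3/10·190.034083+1/2·(-579.285703)≈-346.653077

0 -1 -3.000 0.000
1 -1 1.000 -1.500
2 -1 -7.100 0.950
3 -1 6.780 -3.835
4 -1 -18.879 4.541
5 -1 27.212 -10.802
6 -1 -56.372 16.847
7 -1 94.766 -33.240
8 -1 -178.746 57.355
9 -1 316.120 -106.580
10 -1 -579.286 190.034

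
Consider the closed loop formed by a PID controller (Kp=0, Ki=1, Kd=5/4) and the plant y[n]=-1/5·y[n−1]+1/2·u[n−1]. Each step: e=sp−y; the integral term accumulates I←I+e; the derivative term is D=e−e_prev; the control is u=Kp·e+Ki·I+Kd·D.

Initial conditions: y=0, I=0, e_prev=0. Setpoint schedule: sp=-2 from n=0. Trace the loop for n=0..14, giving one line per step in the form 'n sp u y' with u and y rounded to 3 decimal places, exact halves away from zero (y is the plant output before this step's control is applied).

(exact arithmetic carried between steps; '≈' marks a value shown rounded to 6 d.p. or computed from one; I and e_prev carry over from the previous line; the table rounds u and y to 3 d.p., halves away from zero)
n=0: y=0, sp=-2, e=sp−y=-2; I=-2, D=e−e_prev=-2; u=0·(-2)+1·(-2)+5/4·(-2)=-4.5; next y=-1/5·0+1/2·(-4.5)=-2.25
n=1: y=-2.25, sp=-2, e=sp−y=0.25; I=-1.75, D=e−e_prev=2.25; u=0·0.25+1·(-1.75)+5/4·2.25=1.0625; next y=-1/5·(-2.25)+1/2·1.0625=0.98125
n=2: y=0.98125, sp=-2, e=sp−y=-2.98125; I=-4.73125, D=e−e_prev=-3.23125; u=0·(-2.98125)+1·(-4.73125)+5/4·(-3.23125)≈-8.770313; next y=-1/5·0.98125+1/2·(-8.770313)≈-4.581406
n=3: y≈-4.581406, sp=-2, e=sp−y≈2.581406; I≈-2.149844, D=e−e_prev≈5.562656; u=0·2.581406+1·(-2.149844)+5/4·5.562656≈4.803477; next y=-1/5·(-4.581406)+1/2·4.803477≈3.318020
n=4: y≈3.318020, sp=-2, e=sp−y≈-5.318020; I≈-7.467863, D=e−e_prev≈-7.899426; u=0·(-5.318020)+1·(-7.467863)+5/4·(-7.899426)≈-17.342146; next y=-1/5·3.318020+1/2·(-17.342146)≈-9.334677
n=5: y≈-9.334677, sp=-2, e=sp−y≈7.334677; I≈-0.133187, D=e−e_prev≈12.652696; u=0·7.334677+1·(-0.133187)+5/4·12.652696≈15.682684; next y=-1/5·(-9.334677)+1/2·15.682684≈9.708277
n=6: y≈9.708277, sp=-2, e=sp−y≈-11.708277; I≈-11.841464, D=e−e_prev≈-19.042954; u=0·(-11.708277)+1·(-11.841464)+5/4·(-19.042954)≈-35.645156; next y=-1/5·9.708277+1/2·(-35.645156)≈-19.764233
n=7: y≈-19.764233, sp=-2, e=sp−y≈17.764233; I≈5.922770, D=e−e_prev≈29.472511; u=0·17.764233+1·5.922770+5/4·29.472511≈42.763408; next y=-1/5·(-19.764233)+1/2·42.763408≈25.334551
n=8: y≈25.334551, sp=-2, e=sp−y≈-27.334551; I≈-21.411781, D=e−e_prev≈-45.098784; u=0·(-27.334551)+1·(-21.411781)+5/4·(-45.098784)≈-77.785261; next y=-1/5·25.334551+1/2·(-77.785261)≈-43.959541
n=9: y≈-43.959541, sp=-2, e=sp−y≈41.959541; I≈20.547760, D=e−e_prev≈69.294091; u=0·41.959541+1·20.547760+5/4·69.294091≈107.165374; next y=-1/5·(-43.959541)+1/2·107.165374≈62.374595
n=10: y≈62.374595, sp=-2, e=sp−y≈-64.374595; I≈-43.826835, D=e−e_prev≈-106.334136; u=0·(-64.374595)+1·(-43.826835)+5/4·(-106.334136)≈-176.744505; next y=-1/5·62.374595+1/2·(-176.744505)≈-100.847171
n=11: y≈-100.847171, sp=-2, e=sp−y≈98.847171; I≈55.020336, D=e−e_prev≈163.221766; u=0·98.847171+1·55.020336+5/4·163.221766≈259.047544; next y=-1/5·(-100.847171)+1/2·259.047544≈149.693206
n=12: y≈149.693206, sp=-2, e=sp−y≈-151.693206; I≈-96.672870, D=e−e_prev≈-250.540378; u=0·(-151.693206)+1·(-96.672870)+5/4·(-250.540378)≈-409.848343; next y=-1/5·149.693206+1/2·(-409.848343)≈-234.862813
n=13: y≈-234.862813, sp=-2, e=sp−y≈232.862813; I≈136.189942, D=e−e_prev≈384.556019; u=0·232.862813+1·136.189942+5/4·384.556019≈616.884966; next y=-1/5·(-234.862813)+1/2·616.884966≈355.415046
n=14: y≈355.415046, sp=-2, e=sp−y≈-357.415046; I≈-221.225103, D=e−e_prev≈-590.277858; u=0·(-357.415046)+1·(-221.225103)+5/4·(-590.277858)≈-959.072426; next y=-1/5·355.415046+1/2·(-959.072426)≈-550.619222

0 -2 -4.500 0.000
1 -2 1.063 -2.250
2 -2 -8.770 0.981
3 -2 4.803 -4.581
4 -2 -17.342 3.318
5 -2 15.683 -9.335
6 -2 -35.645 9.708
7 -2 42.763 -19.764
8 -2 -77.785 25.335
9 -2 107.165 -43.960
10 -2 -176.745 62.375
11 -2 259.048 -100.847
12 -2 -409.848 149.693
13 -2 616.885 -234.863
14 -2 -959.072 355.415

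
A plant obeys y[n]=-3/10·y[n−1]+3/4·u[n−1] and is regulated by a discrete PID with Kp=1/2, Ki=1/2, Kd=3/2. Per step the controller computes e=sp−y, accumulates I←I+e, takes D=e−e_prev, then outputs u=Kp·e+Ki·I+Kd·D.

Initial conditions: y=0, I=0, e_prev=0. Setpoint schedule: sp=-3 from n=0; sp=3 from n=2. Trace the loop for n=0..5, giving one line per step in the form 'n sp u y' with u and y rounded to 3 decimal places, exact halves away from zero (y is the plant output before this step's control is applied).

(exact arithmetic carried between steps; '≈' marks a value shown rounded to 6 d.p. or computed from one; I and e_prev carry over from the previous line; the table rounds u and y to 3 d.p., halves away from zero)
n=0: y=0, sp=-3, e=sp−y=-3; I=-3, D=e−e_prev=-3; u=1/2·(-3)+1/2·(-3)+3/2·(-3)=-7.5; next y=-3/10·0+3/4·(-7.5)=-5.625
n=1: y=-5.625, sp=-3, e=sp−y=2.625; I=-0.375, D=e−e_prev=5.625; u=1/2·2.625+1/2·(-0.375)+3/2·5.625=9.5625; next y=-3/10·(-5.625)+3/4·9.5625=8.859375
n=2: y=8.859375, sp=3, e=sp−y=-5.859375; I=-6.234375, D=e−e_prev=-8.484375; u=1/2·(-5.859375)+1/2·(-6.234375)+3/2·(-8.484375)≈-18.773438; next y=-3/10·8.859375+3/4·(-18.773438)≈-16.737891
n=3: y≈-16.737891, sp=3, e=sp−y≈19.737891; I≈13.503516, D=e−e_prev≈25.597266; u=1/2·19.737891+1/2·13.503516+3/2·25.597266≈55.016602; next y=-3/10·(-16.737891)+3/4·55.016602≈46.283818
n=4: y≈46.283818, sp=3, e=sp−y≈-43.283818; I≈-29.780303, D=e−e_prev≈-63.021709; u=1/2·(-43.283818)+1/2·(-29.780303)+3/2·(-63.021709)≈-131.064624; next y=-3/10·46.283818+3/4·(-131.064624)≈-112.183614
n=5: y≈-112.183614, sp=3, e=sp−y≈115.183614; I≈85.403311, D=e−e_prev≈158.467432; u=1/2·115.183614+1/2·85.403311+3/2·158.467432≈337.994610; next y=-3/10·(-112.183614)+3/4·337.994610≈287.151042

0 -3 -7.500 0.000
1 -3 9.563 -5.625
2 3 -18.773 8.859
3 3 55.017 -16.738
4 3 -131.065 46.284
5 3 337.995 -112.184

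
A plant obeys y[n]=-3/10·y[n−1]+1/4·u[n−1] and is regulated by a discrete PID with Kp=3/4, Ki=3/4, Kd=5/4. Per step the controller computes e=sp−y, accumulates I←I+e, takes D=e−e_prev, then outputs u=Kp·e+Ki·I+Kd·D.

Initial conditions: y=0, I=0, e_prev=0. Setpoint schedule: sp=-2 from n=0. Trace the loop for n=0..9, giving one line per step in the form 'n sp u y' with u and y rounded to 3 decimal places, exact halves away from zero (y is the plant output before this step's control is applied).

(exact arithmetic carried between steps; '≈' marks a value shown rounded to 6 d.p. or computed from one; I and e_prev carry over from the previous line; the table rounds u and y to 3 d.p., halves away from zero)
n=0: y=0, sp=-2, e=sp−y=-2; I=-2, D=e−e_prev=-2; u=3/4·(-2)+3/4·(-2)+5/4·(-2)=-5.5; next y=-3/10·0+1/4·(-5.5)=-1.375
n=1: y=-1.375, sp=-2, e=sp−y=-0.625; I=-2.625, D=e−e_prev=1.375; u=3/4·(-0.625)+3/4·(-2.625)+5/4·1.375=-0.71875; next y=-3/10·(-1.375)+1/4·(-0.71875)≈0.232813
n=2: y≈0.232813, sp=-2, e=sp−y≈-2.232813; I≈-4.857813, D=e−e_prev≈-1.607813; u=3/4·(-2.232813)+3/4·(-4.857813)+5/4·(-1.607813)≈-7.327734; next y=-3/10·0.232813+1/4·(-7.327734)≈-1.901777
n=3: y≈-1.901777, sp=-2, e=sp−y≈-0.098223; I≈-4.956035, D=e−e_prev≈2.134590; u=3/4·(-0.098223)+3/4·(-4.956035)+5/4·2.134590≈-1.122456; next y=-3/10·(-1.901777)+1/4·(-1.122456)≈0.289919
n=4: y≈0.289919, sp=-2, e=sp−y≈-2.289919; I≈-7.245954, D=e−e_prev≈-2.191697; u=3/4·(-2.289919)+3/4·(-7.245954)+5/4·(-2.191697)≈-9.891526; next y=-3/10·0.289919+1/4·(-9.891526)≈-2.559857
n=5: y≈-2.559857, sp=-2, e=sp−y≈0.559857; I≈-6.686097, D=e−e_prev≈2.849776; u=3/4·0.559857+3/4·(-6.686097)+5/4·2.849776≈-1.032459; next y=-3/10·(-2.559857)+1/4·(-1.032459)≈0.509842
n=6: y≈0.509842, sp=-2, e=sp−y≈-2.509842; I≈-9.195939, D=e−e_prev≈-3.069700; u=3/4·(-2.509842)+3/4·(-9.195939)+5/4·(-3.069700)≈-12.616461; next y=-3/10·0.509842+1/4·(-12.616461)≈-3.307068
n=7: y≈-3.307068, sp=-2, e=sp−y≈1.307068; I≈-7.888872, D=e−e_prev≈3.816910; u=3/4·1.307068+3/4·(-7.888872)+5/4·3.816910≈-0.165215; next y=-3/10·(-3.307068)+1/4·(-0.165215)≈0.950817
n=8: y≈0.950817, sp=-2, e=sp−y≈-2.950817; I≈-10.839688, D=e−e_prev≈-4.257884; u=3/4·(-2.950817)+3/4·(-10.839688)+5/4·(-4.257884)≈-15.665234; next y=-3/10·0.950817+1/4·(-15.665234)≈-4.201554
n=9: y≈-4.201554, sp=-2, e=sp−y≈2.201554; I≈-8.638135, D=e−e_prev≈5.152370; u=3/4·2.201554+3/4·(-8.638135)+5/4·5.152370≈1.613027; next y=-3/10·(-4.201554)+1/4·1.613027≈1.663723

0 -2 -5.500 0.000
1 -2 -0.719 -1.375
2 -2 -7.328 0.233
3 -2 -1.122 -1.902
4 -2 -9.892 0.290
5 -2 -1.032 -2.560
6 -2 -12.616 0.510
7 -2 -0.165 -3.307
8 -2 -15.665 0.951
9 -2 1.613 -4.202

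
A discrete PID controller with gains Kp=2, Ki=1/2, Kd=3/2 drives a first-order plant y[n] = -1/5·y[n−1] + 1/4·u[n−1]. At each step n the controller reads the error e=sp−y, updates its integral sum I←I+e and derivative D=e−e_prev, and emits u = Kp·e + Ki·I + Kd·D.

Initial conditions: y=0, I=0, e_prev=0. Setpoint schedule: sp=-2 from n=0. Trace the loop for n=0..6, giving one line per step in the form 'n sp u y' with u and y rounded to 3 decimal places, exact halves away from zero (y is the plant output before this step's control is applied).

0 -2 -8.000 0.000
1 -2 2.000 -2.000
2 -2 -12.600 0.900
3 -2 7.220 -3.330
4 -2 -21.664 2.471
5 -2 18.327 -5.910
6 -2 -38.986 5.764

(exact arithmetic carried between steps; '≈' marks a value shown rounded to 6 d.p. or computed from one; I and e_prev carry over from the previous line; the table rounds u and y to 3 d.p., halves away from zero)
n=0: y=0, sp=-2, e=sp−y=-2; I=-2, D=e−e_prev=-2; u=2·(-2)+1/2·(-2)+3/2·(-2)=-8; next y=-1/5·0+1/4·(-8)=-2
n=1: y=-2, sp=-2, e=sp−y=0; I=-2, D=e−e_prev=2; u=2·0+1/2·(-2)+3/2·2=2; next y=-1/5·(-2)+1/4·2=0.9
n=2: y=0.9, sp=-2, e=sp−y=-2.9; I=-4.9, D=e−e_prev=-2.9; u=2·(-2.9)+1/2·(-4.9)+3/2·(-2.9)=-12.6; next y=-1/5·0.9+1/4·(-12.6)=-3.33
n=3: y=-3.33, sp=-2, e=sp−y=1.33; I=-3.57, D=e−e_prev=4.23; u=2·1.33+1/2·(-3.57)+3/2·4.23=7.22; next y=-1/5·(-3.33)+1/4·7.22=2.471
n=4: y=2.471, sp=-2, e=sp−y=-4.471; I=-8.041, D=e−e_prev=-5.801; u=2·(-4.471)+1/2·(-8.041)+3/2·(-5.801)=-21.664; next y=-1/5·2.471+1/4·(-21.664)=-5.9102
n=5: y=-5.9102, sp=-2, e=sp−y=3.9102; I=-4.1308, D=e−e_prev=8.3812; u=2·3.9102+1/2·(-4.1308)+3/2·8.3812=18.3268; next y=-1/5·(-5.9102)+1/4·18.3268=5.76374
n=6: y=5.76374, sp=-2, e=sp−y=-7.76374; I=-11.89454, D=e−e_prev=-11.67394; u=2·(-7.76374)+1/2·(-11.89454)+3/2·(-11.67394)=-38.98566; next y=-1/5·5.76374+1/4·(-38.98566)=-10.899163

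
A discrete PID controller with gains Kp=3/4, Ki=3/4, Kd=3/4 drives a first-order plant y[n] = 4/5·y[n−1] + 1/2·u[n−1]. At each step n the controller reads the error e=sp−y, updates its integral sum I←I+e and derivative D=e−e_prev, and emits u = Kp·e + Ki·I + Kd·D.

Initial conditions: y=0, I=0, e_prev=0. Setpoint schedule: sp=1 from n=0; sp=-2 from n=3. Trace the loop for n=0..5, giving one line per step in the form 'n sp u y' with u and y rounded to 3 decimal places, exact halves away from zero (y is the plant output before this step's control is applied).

(exact arithmetic carried between steps; '≈' marks a value shown rounded to 6 d.p. or computed from one; I and e_prev carry over from the previous line; the table rounds u and y to 3 d.p., halves away from zero)
n=0: y=0, sp=1, e=sp−y=1; I=1, D=e−e_prev=1; u=3/4·1+3/4·1+3/4·1=2.25; next y=4/5·0+1/2·2.25=1.125
n=1: y=1.125, sp=1, e=sp−y=-0.125; I=0.875, D=e−e_prev=-1.125; u=3/4·(-0.125)+3/4·0.875+3/4·(-1.125)=-0.28125; next y=4/5·1.125+1/2·(-0.28125)=0.759375
n=2: y=0.759375, sp=1, e=sp−y=0.240625; I=1.115625, D=e−e_prev=0.365625; u=3/4·0.240625+3/4·1.115625+3/4·0.365625≈1.291406; next y=4/5·0.759375+1/2·1.291406≈1.253203
n=3: y≈1.253203, sp=-2, e=sp−y≈-3.253203; I≈-2.137578, D=e−e_prev≈-3.493828; u=3/4·(-3.253203)+3/4·(-2.137578)+3/4·(-3.493828)≈-6.663457; next y=4/5·1.253203+1/2·(-6.663457)≈-2.329166
n=4: y≈-2.329166, sp=-2, e=sp−y≈0.329166; I≈-1.808412, D=e−e_prev≈3.582369; u=3/4·0.329166+3/4·(-1.808412)+3/4·3.582369≈1.577342; next y=4/5·(-2.329166)+1/2·1.577342≈-1.074662
n=5: y≈-1.074662, sp=-2, e=sp−y≈-0.925338; I≈-2.733750, D=e−e_prev≈-1.254504; u=3/4·(-0.925338)+3/4·(-2.733750)+3/4·(-1.254504)≈-3.685195; next y=4/5·(-1.074662)+1/2·(-3.685195)≈-2.702327

0 1 2.250 0.000
1 1 -0.281 1.125
2 1 1.291 0.759
3 -2 -6.663 1.253
4 -2 1.577 -2.329
5 -2 -3.685 -1.075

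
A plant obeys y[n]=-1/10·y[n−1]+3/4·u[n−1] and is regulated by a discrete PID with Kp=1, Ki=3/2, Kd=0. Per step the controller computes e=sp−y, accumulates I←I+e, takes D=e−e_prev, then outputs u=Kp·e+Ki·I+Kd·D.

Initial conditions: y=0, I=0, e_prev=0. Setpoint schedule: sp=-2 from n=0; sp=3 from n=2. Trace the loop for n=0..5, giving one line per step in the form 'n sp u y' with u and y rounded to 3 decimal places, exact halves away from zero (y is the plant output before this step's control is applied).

0 -2 -5.000 0.000
1 -2 1.375 -3.750
2 3 3.609 1.406
3 3 3.100 2.566
4 3 4.996 2.068
5 3 2.714 3.540

(exact arithmetic carried between steps; '≈' marks a value shown rounded to 6 d.p. or computed from one; I and e_prev carry over from the previous line; the table rounds u and y to 3 d.p., halves away from zero)
n=0: y=0, sp=-2, e=sp−y=-2; I=-2, D=e−e_prev=-2; u=1·(-2)+3/2·(-2)+0·(-2)=-5; next y=-1/10·0+3/4·(-5)=-3.75
n=1: y=-3.75, sp=-2, e=sp−y=1.75; I=-0.25, D=e−e_prev=3.75; u=1·1.75+3/2·(-0.25)+0·3.75=1.375; next y=-1/10·(-3.75)+3/4·1.375=1.40625
n=2: y=1.40625, sp=3, e=sp−y=1.59375; I=1.34375, D=e−e_prev=-0.15625; u=1·1.59375+3/2·1.34375+0·(-0.15625)=3.609375; next y=-1/10·1.40625+3/4·3.609375≈2.566406
n=3: y≈2.566406, sp=3, e=sp−y≈0.433594; I≈1.777344, D=e−e_prev≈-1.160156; u=1·0.433594+3/2·1.777344+0·(-1.160156)≈3.099609; next y=-1/10·2.566406+3/4·3.099609≈2.068066
n=4: y≈2.068066, sp=3, e=sp−y≈0.931934; I≈2.709277, D=e−e_prev≈0.498340; u=1·0.931934+3/2·2.709277+0·0.498340≈4.995850; next y=-1/10·2.068066+3/4·4.995850≈3.540081
n=5: y≈3.540081, sp=3, e=sp−y≈-0.540081; I≈2.169197, D=e−e_prev≈-1.472014; u=1·(-0.540081)+3/2·2.169197+0·(-1.472014)≈2.713715; next y=-1/10·3.540081+3/4·2.713715≈1.681278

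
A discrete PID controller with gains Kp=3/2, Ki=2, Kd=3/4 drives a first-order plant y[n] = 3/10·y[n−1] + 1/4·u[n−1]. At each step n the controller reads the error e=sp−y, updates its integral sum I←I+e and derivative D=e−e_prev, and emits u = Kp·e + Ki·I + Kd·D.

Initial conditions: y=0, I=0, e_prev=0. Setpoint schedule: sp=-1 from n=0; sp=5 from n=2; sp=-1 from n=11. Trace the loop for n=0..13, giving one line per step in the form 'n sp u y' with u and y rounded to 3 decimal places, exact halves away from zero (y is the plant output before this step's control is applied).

0 -1 -4.250 0.000
1 -1 -0.984 -1.063
2 5 21.729 -0.565
3 5 3.964 5.263
4 5 19.254 2.570
5 5 9.283 5.584
6 5 17.126 3.996
7 5 11.634 5.480
8 5 15.729 4.553
9 5 12.760 5.298
10 5 14.927 4.779
11 -1 -12.162 5.166
12 -1 8.586 -1.491
13 -1 -8.982 1.699

(exact arithmetic carried between steps; '≈' marks a value shown rounded to 6 d.p. or computed from one; I and e_prev carry over from the previous line; the table rounds u and y to 3 d.p., halves away from zero)
n=0: y=0, sp=-1, e=sp−y=-1; I=-1, D=e−e_prev=-1; u=3/2·(-1)+2·(-1)+3/4·(-1)=-4.25; next y=3/10·0+1/4·(-4.25)=-1.0625
n=1: y=-1.0625, sp=-1, e=sp−y=0.0625; I=-0.9375, D=e−e_prev=1.0625; u=3/2·0.0625+2·(-0.9375)+3/4·1.0625=-0.984375; next y=3/10·(-1.0625)+1/4·(-0.984375)≈-0.564844
n=2: y≈-0.564844, sp=5, e=sp−y≈5.564844; I≈4.627344, D=e−e_prev≈5.502344; u=3/2·5.564844+2·4.627344+3/4·5.502344≈21.728711; next y=3/10·(-0.564844)+1/4·21.728711≈5.262725
n=3: y≈5.262725, sp=5, e=sp−y≈-0.262725; I≈4.364619, D=e−e_prev≈-5.827568; u=3/2·(-0.262725)+2·4.364619+3/4·(-5.827568)≈3.964475; next y=3/10·5.262725+1/4·3.964475≈2.569936
n=4: y≈2.569936, sp=5, e=sp−y≈2.430064; I≈6.794683, D=e−e_prev≈2.692788; u=3/2·2.430064+2·6.794683+3/4·2.692788≈19.254053; next y=3/10·2.569936+1/4·19.254053≈5.584494
n=5: y≈5.584494, sp=5, e=sp−y≈-0.584494; I≈6.210189, D=e−e_prev≈-3.014558; u=3/2·(-0.584494)+2·6.210189+3/4·(-3.014558)≈9.282718; next y=3/10·5.584494+1/4·9.282718≈3.996028
n=6: y≈3.996028, sp=5, e=sp−y≈1.003972; I≈7.214161, D=e−e_prev≈1.588466; u=3/2·1.003972+2·7.214161+3/4·1.588466≈17.125630; next y=3/10·3.996028+1/4·17.125630≈5.480216
n=7: y≈5.480216, sp=5, e=sp−y≈-0.480216; I≈6.733945, D=e−e_prev≈-1.484188; u=3/2·(-0.480216)+2·6.733945+3/4·(-1.484188)≈11.634425; next y=3/10·5.480216+1/4·11.634425≈4.552671
n=8: y≈4.552671, sp=5, e=sp−y≈0.447329; I≈7.181274, D=e−e_prev≈0.927545; u=3/2·0.447329+2·7.181274+3/4·0.927545≈15.729200; next y=3/10·4.552671+1/4·15.729200≈5.298101
n=9: y≈5.298101, sp=5, e=sp−y≈-0.298101; I≈6.883173, D=e−e_prev≈-0.745430; u=3/2·(-0.298101)+2·6.883173+3/4·(-0.745430)≈12.760121; next y=3/10·5.298101+1/4·12.760121≈4.779461
n=10: y≈4.779461, sp=5, e=sp−y≈0.220539; I≈7.103712, D=e−e_prev≈0.518641; u=3/2·0.220539+2·7.103712+3/4·0.518641≈14.927214; next y=3/10·4.779461+1/4·14.927214≈5.165642
n=11: y≈5.165642, sp=-1, e=sp−y≈-6.165642; I≈0.938070, D=e−e_prev≈-6.386181; u=3/2·(-6.165642)+2·0.938070+3/4·(-6.386181)≈-12.161957; next y=3/10·5.165642+1/4·(-12.161957)≈-1.490797
n=12: y≈-1.490797, sp=-1, e=sp−y≈0.490797; I≈1.428867, D=e−e_prev≈6.656439; u=3/2·0.490797+2·1.428867+3/4·6.656439≈8.586259; next y=3/10·(-1.490797)+1/4·8.586259≈1.699326
n=13: y≈1.699326, sp=-1, e=sp−y≈-2.699326; I≈-1.270458, D=e−e_prev≈-3.190122; u=3/2·(-2.699326)+2·(-1.270458)+3/4·(-3.190122)≈-8.982497; next y=3/10·1.699326+1/4·(-8.982497)≈-1.735827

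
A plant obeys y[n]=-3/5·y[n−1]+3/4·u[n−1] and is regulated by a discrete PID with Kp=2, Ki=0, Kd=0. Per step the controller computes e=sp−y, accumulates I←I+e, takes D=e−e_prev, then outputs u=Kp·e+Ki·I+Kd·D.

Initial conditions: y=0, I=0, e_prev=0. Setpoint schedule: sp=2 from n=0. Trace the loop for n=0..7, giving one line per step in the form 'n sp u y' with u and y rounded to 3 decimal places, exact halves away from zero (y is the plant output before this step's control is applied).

0 2 4.000 0.000
1 2 -2.000 3.000
2 2 10.600 -3.300
3 2 -15.860 9.930
4 2 39.706 -17.853
5 2 -76.983 40.491
6 2 168.063 -82.032
7 2 -346.533 175.267

(exact arithmetic carried between steps; '≈' marks a value shown rounded to 6 d.p. or computed from one; I and e_prev carry over from the previous line; the table rounds u and y to 3 d.p., halves away from zero)
n=0: y=0, sp=2, e=sp−y=2; I=2, D=e−e_prev=2; u=2·2+0·2+0·2=4; next y=-3/5·0+3/4·4=3
n=1: y=3, sp=2, e=sp−y=-1; I=1, D=e−e_prev=-3; u=2·(-1)+0·1+0·(-3)=-2; next y=-3/5·3+3/4·(-2)=-3.3
n=2: y=-3.3, sp=2, e=sp−y=5.3; I=6.3, D=e−e_prev=6.3; u=2·5.3+0·6.3+0·6.3=10.6; next y=-3/5·(-3.3)+3/4·10.6=9.93
n=3: y=9.93, sp=2, e=sp−y=-7.93; I=-1.63, D=e−e_prev=-13.23; u=2·(-7.93)+0·(-1.63)+0·(-13.23)=-15.86; next y=-3/5·9.93+3/4·(-15.86)=-17.853
n=4: y=-17.853, sp=2, e=sp−y=19.853; I=18.223, D=e−e_prev=27.783; u=2·19.853+0·18.223+0·27.783=39.706; next y=-3/5·(-17.853)+3/4·39.706=40.4913
n=5: y=40.4913, sp=2, e=sp−y=-38.4913; I=-20.2683, D=e−e_prev=-58.3443; u=2·(-38.4913)+0·(-20.2683)+0·(-58.3443)=-76.9826; next y=-3/5·40.4913+3/4·(-76.9826)=-82.03173
n=6: y=-82.03173, sp=2, e=sp−y=84.03173; I=63.76343, D=e−e_prev=122.52303; u=2·84.03173+0·63.76343+0·122.52303=168.06346; next y=-3/5·(-82.03173)+3/4·168.06346=175.266633
n=7: y=175.266633, sp=2, e=sp−y=-173.266633; I=-109.503203, D=e−e_prev=-257.298363; u=2·(-173.266633)+0·(-109.503203)+0·(-257.298363)=-346.533266; next y=-3/5·175.266633+3/4·(-346.533266)≈-365.059929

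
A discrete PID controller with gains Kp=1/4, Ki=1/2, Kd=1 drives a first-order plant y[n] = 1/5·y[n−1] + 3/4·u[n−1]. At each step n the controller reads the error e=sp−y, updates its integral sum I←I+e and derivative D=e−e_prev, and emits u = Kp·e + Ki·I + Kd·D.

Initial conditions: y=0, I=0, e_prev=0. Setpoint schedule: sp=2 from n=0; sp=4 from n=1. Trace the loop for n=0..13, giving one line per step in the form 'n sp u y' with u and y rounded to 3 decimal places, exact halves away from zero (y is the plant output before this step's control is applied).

(exact arithmetic carried between steps; '≈' marks a value shown rounded to 6 d.p. or computed from one; I and e_prev carry over from the previous line; the table rounds u and y to 3 d.p., halves away from zero)
n=0: y=0, sp=2, e=sp−y=2; I=2, D=e−e_prev=2; u=1/4·2+1/2·2+1·2=3.5; next y=1/5·0+3/4·3.5=2.625
n=1: y=2.625, sp=4, e=sp−y=1.375; I=3.375, D=e−e_prev=-0.625; u=1/4·1.375+1/2·3.375+1·(-0.625)=1.40625; next y=1/5·2.625+3/4·1.40625≈1.579688
n=2: y≈1.579688, sp=4, e=sp−y≈2.420313; I≈5.795313, D=e−e_prev≈1.045313; u=1/4·2.420313+1/2·5.795313+1·1.045313≈4.548047; next y=1/5·1.579688+3/4·4.548047≈3.726973
n=3: y≈3.726973, sp=4, e=sp−y≈0.273027; I≈6.068340, D=e−e_prev≈-2.147285; u=1/4·0.273027+1/2·6.068340+1·(-2.147285)≈0.955142; next y=1/5·3.726973+3/4·0.955142≈1.461751
n=4: y≈1.461751, sp=4, e=sp−y≈2.538249; I≈8.606589, D=e−e_prev≈2.265222; u=1/4·2.538249+1/2·8.606589+1·2.265222≈7.203079; next y=1/5·1.461751+3/4·7.203079≈5.694659
n=5: y≈5.694659, sp=4, e=sp−y≈-1.694659; I≈6.911930, D=e−e_prev≈-4.232909; u=1/4·(-1.694659)+1/2·6.911930+1·(-4.232909)≈-1.200608; next y=1/5·5.694659+3/4·(-1.200608)≈0.238476
n=6: y≈0.238476, sp=4, e=sp−y≈3.761524; I≈10.673454, D=e−e_prev≈5.456184; u=1/4·3.761524+1/2·10.673454+1·5.456184≈11.733292; next y=1/5·0.238476+3/4·11.733292≈8.847664
n=7: y≈8.847664, sp=4, e=sp−y≈-4.847664; I≈5.825790, D=e−e_prev≈-8.609189; u=1/4·(-4.847664)+1/2·5.825790+1·(-8.609189)≈-6.908209; next y=1/5·8.847664+3/4·(-6.908209)≈-3.411624
n=8: y≈-3.411624, sp=4, e=sp−y≈7.411624; I≈13.237414, D=e−e_prev≈12.259288; u=1/4·7.411624+1/2·13.237414+1·12.259288≈20.730902; next y=1/5·(-3.411624)+3/4·20.730902≈14.865851
n=9: y≈14.865851, sp=4, e=sp−y≈-10.865851; I≈2.371563, D=e−e_prev≈-18.277476; u=1/4·(-10.865851)+1/2·2.371563+1·(-18.277476)≈-19.808157; next y=1/5·14.865851+3/4·(-19.808157)≈-11.882947
n=10: y≈-11.882947, sp=4, e=sp−y≈15.882947; I≈18.254511, D=e−e_prev≈26.748799; u=1/4·15.882947+1/2·18.254511+1·26.748799≈39.846791; next y=1/5·(-11.882947)+3/4·39.846791≈27.508504
n=11: y≈27.508504, sp=4, e=sp−y≈-23.508504; I≈-5.253993, D=e−e_prev≈-39.391451; u=1/4·(-23.508504)+1/2·(-5.253993)+1·(-39.391451)≈-47.895574; next y=1/5·27.508504+3/4·(-47.895574)≈-30.419979
n=12: y≈-30.419979, sp=4, e=sp−y≈34.419979; I≈29.165986, D=e−e_prev≈57.928483; u=1/4·34.419979+1/2·29.165986+1·57.928483≈81.116471; next y=1/5·(-30.419979)+3/4·81.116471≈54.753357
n=13: y≈54.753357, sp=4, e=sp−y≈-50.753357; I≈-21.587371, D=e−e_prev≈-85.173337; u=1/4·(-50.753357)+1/2·(-21.587371)+1·(-85.173337)≈-108.655362; next y=1/5·54.753357+3/4·(-108.655362)≈-70.540850

0 2 3.500 0.000
1 4 1.406 2.625
2 4 4.548 1.580
3 4 0.955 3.727
4 4 7.203 1.462
5 4 -1.201 5.695
6 4 11.733 0.238
7 4 -6.908 8.848
8 4 20.731 -3.412
9 4 -19.808 14.866
10 4 39.847 -11.883
11 4 -47.896 27.509
12 4 81.116 -30.420
13 4 -108.655 54.753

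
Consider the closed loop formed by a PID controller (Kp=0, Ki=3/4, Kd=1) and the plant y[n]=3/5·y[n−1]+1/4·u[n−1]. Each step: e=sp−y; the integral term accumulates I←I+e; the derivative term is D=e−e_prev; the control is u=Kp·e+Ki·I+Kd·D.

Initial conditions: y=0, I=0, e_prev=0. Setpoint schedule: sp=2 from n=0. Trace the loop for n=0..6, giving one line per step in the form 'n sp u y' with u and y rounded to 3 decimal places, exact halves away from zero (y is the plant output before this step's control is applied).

(exact arithmetic carried between steps; '≈' marks a value shown rounded to 6 d.p. or computed from one; I and e_prev carry over from the previous line; the table rounds u and y to 3 d.p., halves away from zero)
n=0: y=0, sp=2, e=sp−y=2; I=2, D=e−e_prev=2; u=0·2+3/4·2+1·2=3.5; next y=3/5·0+1/4·3.5=0.875
n=1: y=0.875, sp=2, e=sp−y=1.125; I=3.125, D=e−e_prev=-0.875; u=0·1.125+3/4·3.125+1·(-0.875)=1.46875; next y=3/5·0.875+1/4·1.46875≈0.892188
n=2: y≈0.892188, sp=2, e=sp−y≈1.107813; I≈4.232813, D=e−e_prev≈-0.017188; u=0·1.107813+3/4·4.232813+1·(-0.017188)≈3.157422; next y=3/5·0.892188+1/4·3.157422≈1.324668
n=3: y≈1.324668, sp=2, e=sp−y≈0.675332; I≈4.908145, D=e−e_prev≈-0.432480; u=0·0.675332+3/4·4.908145+1·(-0.432480)≈3.248628; next y=3/5·1.324668+1/4·3.248628≈1.606958
n=4: y≈1.606958, sp=2, e=sp−y≈0.393042; I≈5.301187, D=e−e_prev≈-0.282290; u=0·0.393042+3/4·5.301187+1·(-0.282290)≈3.693600; next y=3/5·1.606958+1/4·3.693600≈1.887575
n=5: y≈1.887575, sp=2, e=sp−y≈0.112425; I≈5.413612, D=e−e_prev≈-0.280617; u=0·0.112425+3/4·5.413612+1·(-0.280617)≈3.779592; next y=3/5·1.887575+1/4·3.779592≈2.077443
n=6: y≈2.077443, sp=2, e=sp−y≈-0.077443; I≈5.336169, D=e−e_prev≈-0.189868; u=0·(-0.077443)+3/4·5.336169+1·(-0.189868)≈3.812259; next y=3/5·2.077443+1/4·3.812259≈2.199530

0 2 3.500 0.000
1 2 1.469 0.875
2 2 3.157 0.892
3 2 3.249 1.325
4 2 3.694 1.607
5 2 3.780 1.888
6 2 3.812 2.077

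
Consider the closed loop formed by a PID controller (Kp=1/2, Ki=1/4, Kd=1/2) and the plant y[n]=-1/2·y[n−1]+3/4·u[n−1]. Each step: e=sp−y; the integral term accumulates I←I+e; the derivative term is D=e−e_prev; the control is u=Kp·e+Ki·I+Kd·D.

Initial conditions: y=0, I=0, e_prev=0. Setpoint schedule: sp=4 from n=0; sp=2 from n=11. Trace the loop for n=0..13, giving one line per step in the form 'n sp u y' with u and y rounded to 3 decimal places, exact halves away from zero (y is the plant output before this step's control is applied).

0 4 5.000 0.000
1 4 -0.688 3.750
2 4 8.926 -2.391
3 4 -5.397 7.890
4 4 18.623 -7.993
5 4 -18.765 17.964
6 4 41.997 -23.056
7 4 -54.351 43.026
8 4 100.561 -62.276
9 4 -146.565 106.559
10 4 249.415 -163.203
11 2 -385.998 268.663
12 2 629.886 -423.830
13 2 -995.102 684.329

(exact arithmetic carried between steps; '≈' marks a value shown rounded to 6 d.p. or computed from one; I and e_prev carry over from the previous line; the table rounds u and y to 3 d.p., halves away from zero)
n=0: y=0, sp=4, e=sp−y=4; I=4, D=e−e_prev=4; u=1/2·4+1/4·4+1/2·4=5; next y=-1/2·0+3/4·5=3.75
n=1: y=3.75, sp=4, e=sp−y=0.25; I=4.25, D=e−e_prev=-3.75; u=1/2·0.25+1/4·4.25+1/2·(-3.75)=-0.6875; next y=-1/2·3.75+3/4·(-0.6875)=-2.390625
n=2: y=-2.390625, sp=4, e=sp−y=6.390625; I=10.640625, D=e−e_prev=6.140625; u=1/2·6.390625+1/4·10.640625+1/2·6.140625≈8.925781; next y=-1/2·(-2.390625)+3/4·8.925781≈7.889648
n=3: y≈7.889648, sp=4, e=sp−y≈-3.889648; I≈6.750977, D=e−e_prev≈-10.280273; u=1/2·(-3.889648)+1/4·6.750977+1/2·(-10.280273)≈-5.397217; next y=-1/2·7.889648+3/4·(-5.397217)≈-7.992737
n=4: y≈-7.992737, sp=4, e=sp−y≈11.992737; I≈18.743713, D=e−e_prev≈15.882385; u=1/2·11.992737+1/4·18.743713+1/2·15.882385≈18.623489; next y=-1/2·(-7.992737)+3/4·18.623489≈17.963985
n=5: y≈17.963985, sp=4, e=sp−y≈-13.963985; I≈4.779728, D=e−e_prev≈-25.956722; u=1/2·(-13.963985)+1/4·4.779728+1/2·(-25.956722)≈-18.765422; next y=-1/2·17.963985+3/4·(-18.765422)≈-23.056059
n=6: y≈-23.056059, sp=4, e=sp−y≈27.056059; I≈31.835787, D=e−e_prev≈41.020045; u=1/2·27.056059+1/4·31.835787+1/2·41.020045≈41.996999; next y=-1/2·(-23.056059)+3/4·41.996999≈43.025779
n=7: y≈43.025779, sp=4, e=sp−y≈-39.025779; I≈-7.189991, D=e−e_prev≈-66.081838; u=1/2·(-39.025779)+1/4·(-7.189991)+1/2·(-66.081838)≈-54.351306; next y=-1/2·43.025779+3/4·(-54.351306)≈-62.276369
n=8: y≈-62.276369, sp=4, e=sp−y≈66.276369; I≈59.086377, D=e−e_prev≈105.302147; u=1/2·66.276369+1/4·59.086377+1/2·105.302147≈100.560852; next y=-1/2·(-62.276369)+3/4·100.560852≈106.558824
n=9: y≈106.558824, sp=4, e=sp−y≈-102.558824; I≈-43.472446, D=e−e_prev≈-168.835192; u=1/2·(-102.558824)+1/4·(-43.472446)+1/2·(-168.835192)≈-146.565120; next y=-1/2·106.558824+3/4·(-146.565120)≈-163.203251
n=10: y≈-163.203251, sp=4, e=sp−y≈167.203251; I≈123.730805, D=e−e_prev≈269.762075; u=1/2·167.203251+1/4·123.730805+1/2·269.762075≈249.415364; next y=-1/2·(-163.203251)+3/4·249.415364≈268.663149
n=11: y≈268.663149, sp=2, e=sp−y≈-266.663149; I≈-142.932344, D=e−e_prev≈-433.866400; u=1/2·(-266.663149)+1/4·(-142.932344)+1/2·(-433.866400)≈-385.997861; next y=-1/2·268.663149+3/4·(-385.997861)≈-423.829970
n=12: y≈-423.829970, sp=2, e=sp−y≈425.829970; I≈282.897626, D=e−e_prev≈692.493119; u=1/2·425.829970+1/4·282.897626+1/2·692.493119≈629.885951; next y=-1/2·(-423.829970)+3/4·629.885951≈684.329448
n=13: y≈684.329448, sp=2, e=sp−y≈-682.329448; I≈-399.431822, D=e−e_prev≈-1108.159419; u=1/2·(-682.329448)+1/4·(-399.431822)+1/2·(-1108.159419)≈-995.102389; next y=-1/2·684.329448+3/4·(-995.102389)≈-1088.491516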